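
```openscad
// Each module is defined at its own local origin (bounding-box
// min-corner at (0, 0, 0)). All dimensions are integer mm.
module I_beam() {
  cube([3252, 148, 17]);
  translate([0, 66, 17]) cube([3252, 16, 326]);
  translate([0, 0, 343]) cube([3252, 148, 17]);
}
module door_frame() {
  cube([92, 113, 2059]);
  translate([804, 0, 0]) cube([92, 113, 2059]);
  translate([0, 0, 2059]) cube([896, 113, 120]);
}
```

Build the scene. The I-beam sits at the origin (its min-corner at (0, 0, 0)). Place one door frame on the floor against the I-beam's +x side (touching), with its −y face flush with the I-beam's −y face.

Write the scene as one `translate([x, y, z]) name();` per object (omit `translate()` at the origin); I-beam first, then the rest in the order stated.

I_beam();
translate([3252, 0, 0]) door_frame();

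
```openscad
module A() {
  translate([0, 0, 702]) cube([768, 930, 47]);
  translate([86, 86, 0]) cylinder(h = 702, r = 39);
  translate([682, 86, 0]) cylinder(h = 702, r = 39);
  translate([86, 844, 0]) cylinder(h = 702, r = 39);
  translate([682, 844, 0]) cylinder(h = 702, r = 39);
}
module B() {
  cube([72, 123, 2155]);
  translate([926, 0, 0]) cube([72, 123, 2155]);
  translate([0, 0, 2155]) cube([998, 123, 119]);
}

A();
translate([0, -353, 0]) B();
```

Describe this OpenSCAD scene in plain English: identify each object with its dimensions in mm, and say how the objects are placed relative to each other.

A is a table: top 768 mm (x) × 930 mm (y), 47 mm thick, upper face at z = 749 mm, on four round legs of 78 mm diameter, each leg's bounding box inset 47 mm from the nearest pair of top edges, running from z = 0 to the bottom of the top.

B is a rectangular door frame: two vertical jambs of 72×123 mm section, 2155 mm tall, with a clear opening 854 mm wide between their inner faces. A header 119 mm tall and 123 mm deep lies on top of the jambs and spans the full outside width.

The door frame is on the floor beside the table on its −y side.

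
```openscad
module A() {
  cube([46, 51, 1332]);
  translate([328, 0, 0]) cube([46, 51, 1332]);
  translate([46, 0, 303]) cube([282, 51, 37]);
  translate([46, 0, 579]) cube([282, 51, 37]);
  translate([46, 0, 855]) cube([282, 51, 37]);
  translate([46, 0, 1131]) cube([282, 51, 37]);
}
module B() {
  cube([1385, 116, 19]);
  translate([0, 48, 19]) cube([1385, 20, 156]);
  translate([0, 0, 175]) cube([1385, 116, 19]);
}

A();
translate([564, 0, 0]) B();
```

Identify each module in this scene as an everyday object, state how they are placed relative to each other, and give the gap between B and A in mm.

The I-beam's nearest face is 190 mm from the ladder's +x face.

A is a ladder. B is an I-beam. The I-beam is on the floor beside the ladder on its +x side. The gap between the I-beam and the ladder is 190 mm.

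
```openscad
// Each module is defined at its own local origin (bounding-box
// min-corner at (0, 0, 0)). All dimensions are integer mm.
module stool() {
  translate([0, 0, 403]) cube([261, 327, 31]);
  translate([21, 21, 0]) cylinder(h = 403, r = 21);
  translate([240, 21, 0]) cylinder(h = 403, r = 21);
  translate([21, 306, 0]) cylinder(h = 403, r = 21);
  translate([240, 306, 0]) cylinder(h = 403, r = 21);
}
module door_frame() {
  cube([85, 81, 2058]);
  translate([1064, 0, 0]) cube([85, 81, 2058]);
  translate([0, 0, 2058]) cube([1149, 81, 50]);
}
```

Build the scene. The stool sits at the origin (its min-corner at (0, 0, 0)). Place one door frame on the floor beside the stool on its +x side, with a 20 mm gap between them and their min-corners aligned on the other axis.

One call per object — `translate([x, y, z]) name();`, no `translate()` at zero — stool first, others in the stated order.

stool();
translate([281, 0, 0]) door_frame();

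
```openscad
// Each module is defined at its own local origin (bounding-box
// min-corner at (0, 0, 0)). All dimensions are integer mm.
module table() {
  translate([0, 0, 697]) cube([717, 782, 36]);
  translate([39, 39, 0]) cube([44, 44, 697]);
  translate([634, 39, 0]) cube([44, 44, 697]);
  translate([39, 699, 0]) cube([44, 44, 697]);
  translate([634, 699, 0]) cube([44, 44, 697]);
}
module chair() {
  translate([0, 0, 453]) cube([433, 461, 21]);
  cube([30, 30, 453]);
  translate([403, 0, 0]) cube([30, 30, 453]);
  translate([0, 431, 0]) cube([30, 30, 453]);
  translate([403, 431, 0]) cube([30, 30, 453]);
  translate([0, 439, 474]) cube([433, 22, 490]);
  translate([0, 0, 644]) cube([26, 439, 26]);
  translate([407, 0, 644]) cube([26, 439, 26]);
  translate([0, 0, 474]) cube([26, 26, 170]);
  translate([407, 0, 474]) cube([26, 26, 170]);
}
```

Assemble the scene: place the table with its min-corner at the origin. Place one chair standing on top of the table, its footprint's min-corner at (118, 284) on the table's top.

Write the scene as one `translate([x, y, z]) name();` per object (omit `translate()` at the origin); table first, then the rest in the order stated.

table();
translate([118, 284, 733]) chair();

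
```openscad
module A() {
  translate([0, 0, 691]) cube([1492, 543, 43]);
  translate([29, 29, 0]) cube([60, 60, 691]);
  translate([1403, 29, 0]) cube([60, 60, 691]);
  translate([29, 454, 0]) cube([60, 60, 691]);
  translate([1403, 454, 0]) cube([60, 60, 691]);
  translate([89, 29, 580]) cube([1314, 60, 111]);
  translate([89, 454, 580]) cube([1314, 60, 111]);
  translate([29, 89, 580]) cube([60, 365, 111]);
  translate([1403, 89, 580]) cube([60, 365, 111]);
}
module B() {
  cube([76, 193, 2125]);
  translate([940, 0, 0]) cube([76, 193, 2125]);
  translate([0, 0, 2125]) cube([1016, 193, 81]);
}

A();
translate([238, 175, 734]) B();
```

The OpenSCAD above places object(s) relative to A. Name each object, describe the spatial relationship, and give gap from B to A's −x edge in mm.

The door frame's min-x is at 238; the table's min-x is 0; gap = 238 mm.

A is a table. B is a door frame. The door frame is on top of the table, centred. The gap from the door frame to the table's −x edge is 238 mm.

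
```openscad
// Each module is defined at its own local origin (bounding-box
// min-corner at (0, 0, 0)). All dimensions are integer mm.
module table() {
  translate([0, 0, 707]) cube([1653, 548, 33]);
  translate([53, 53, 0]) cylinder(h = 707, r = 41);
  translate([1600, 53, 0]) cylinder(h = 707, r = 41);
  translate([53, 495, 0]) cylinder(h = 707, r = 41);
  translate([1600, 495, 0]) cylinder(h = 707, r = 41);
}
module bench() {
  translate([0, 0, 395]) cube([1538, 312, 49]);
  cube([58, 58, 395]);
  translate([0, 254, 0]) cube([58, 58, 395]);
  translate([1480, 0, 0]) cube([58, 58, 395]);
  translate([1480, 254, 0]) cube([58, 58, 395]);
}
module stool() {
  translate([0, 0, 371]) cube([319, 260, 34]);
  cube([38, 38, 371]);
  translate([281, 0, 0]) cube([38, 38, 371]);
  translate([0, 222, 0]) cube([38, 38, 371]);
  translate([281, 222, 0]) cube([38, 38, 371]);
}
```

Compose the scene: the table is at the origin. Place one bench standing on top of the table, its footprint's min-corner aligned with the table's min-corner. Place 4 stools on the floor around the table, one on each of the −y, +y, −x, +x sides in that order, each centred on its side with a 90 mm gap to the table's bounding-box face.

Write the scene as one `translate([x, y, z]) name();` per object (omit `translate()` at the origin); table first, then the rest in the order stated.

table();
translate([0, 0, 740]) bench();
translate([667, -350, 0]) stool();
translate([667, 638, 0]) stool();
translate([-409, 144, 0]) stool();
translate([1743, 144, 0]) stool();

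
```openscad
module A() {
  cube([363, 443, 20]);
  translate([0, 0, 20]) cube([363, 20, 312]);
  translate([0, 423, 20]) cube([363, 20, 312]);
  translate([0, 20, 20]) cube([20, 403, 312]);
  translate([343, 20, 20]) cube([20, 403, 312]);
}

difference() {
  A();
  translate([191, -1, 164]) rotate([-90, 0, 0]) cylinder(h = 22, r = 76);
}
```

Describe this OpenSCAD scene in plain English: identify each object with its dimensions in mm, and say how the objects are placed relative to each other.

A is an open-topped rectangular box: outside dimensions 363×443×332 mm, with a uniform wall and base thickness of 20 mm. The base is a full 363×443 slab on the floor; four walls sit on top of the base. The front and back walls (the −y and +y sides) span the full width; the two side walls fit between them.

The open box has a circular hole of radius 76 mm through its front wall, centred at (x = 191, z = 164).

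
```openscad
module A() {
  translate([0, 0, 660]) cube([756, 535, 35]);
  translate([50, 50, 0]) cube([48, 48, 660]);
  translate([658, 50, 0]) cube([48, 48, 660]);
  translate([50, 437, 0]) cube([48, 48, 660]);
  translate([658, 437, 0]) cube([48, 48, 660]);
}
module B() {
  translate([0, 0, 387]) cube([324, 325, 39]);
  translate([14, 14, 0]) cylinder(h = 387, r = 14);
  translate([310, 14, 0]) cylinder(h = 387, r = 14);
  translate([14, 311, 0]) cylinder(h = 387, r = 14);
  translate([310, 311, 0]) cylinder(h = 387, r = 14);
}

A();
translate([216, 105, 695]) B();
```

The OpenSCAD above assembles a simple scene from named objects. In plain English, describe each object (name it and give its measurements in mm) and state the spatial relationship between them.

A is a rectangular dining table. The top is 756×535×35 mm with its upper surface at z = 695 mm. It stands on four 48×48 mm square legs, each inset 50 mm from the nearest pair of top edges, running from the floor to the underside of the top.

B is a simple wooden stool: a rectangular seat 324 mm (x) by 325 mm (y), 39 mm thick, top face at z = 426 mm, on four round legs, each 28 mm in diameter. The legs rest on z = 0, each leg's axis is inset half a diameter from the nearest pair of seat edges (so the leg's bounding box is flush with the corner).

The stool is on top of the table, centred.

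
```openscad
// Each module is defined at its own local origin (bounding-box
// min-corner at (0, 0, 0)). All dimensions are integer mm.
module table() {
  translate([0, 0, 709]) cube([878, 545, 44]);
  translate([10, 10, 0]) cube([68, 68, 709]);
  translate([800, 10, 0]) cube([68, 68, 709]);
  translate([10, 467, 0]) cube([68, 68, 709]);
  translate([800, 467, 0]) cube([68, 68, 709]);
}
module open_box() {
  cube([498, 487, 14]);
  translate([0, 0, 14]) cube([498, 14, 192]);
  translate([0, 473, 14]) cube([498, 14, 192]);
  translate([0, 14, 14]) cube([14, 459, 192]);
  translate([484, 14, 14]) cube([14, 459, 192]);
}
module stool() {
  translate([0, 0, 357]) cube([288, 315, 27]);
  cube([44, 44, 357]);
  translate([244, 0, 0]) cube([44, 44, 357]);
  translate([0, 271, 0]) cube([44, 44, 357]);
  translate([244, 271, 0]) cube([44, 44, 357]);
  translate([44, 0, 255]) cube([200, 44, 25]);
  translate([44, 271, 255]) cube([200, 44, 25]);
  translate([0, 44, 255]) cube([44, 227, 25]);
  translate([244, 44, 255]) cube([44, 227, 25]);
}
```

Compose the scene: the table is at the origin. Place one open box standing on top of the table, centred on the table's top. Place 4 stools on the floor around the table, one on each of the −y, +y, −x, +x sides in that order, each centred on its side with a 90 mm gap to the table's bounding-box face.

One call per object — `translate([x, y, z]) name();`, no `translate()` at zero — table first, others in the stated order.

table();
translate([190, 29, 753]) open_box();
translate([295, -405, 0]) stool();
translate([295, 635, 0]) stool();
translate([-378, 115, 0]) stool();
translate([968, 115, 0]) stool();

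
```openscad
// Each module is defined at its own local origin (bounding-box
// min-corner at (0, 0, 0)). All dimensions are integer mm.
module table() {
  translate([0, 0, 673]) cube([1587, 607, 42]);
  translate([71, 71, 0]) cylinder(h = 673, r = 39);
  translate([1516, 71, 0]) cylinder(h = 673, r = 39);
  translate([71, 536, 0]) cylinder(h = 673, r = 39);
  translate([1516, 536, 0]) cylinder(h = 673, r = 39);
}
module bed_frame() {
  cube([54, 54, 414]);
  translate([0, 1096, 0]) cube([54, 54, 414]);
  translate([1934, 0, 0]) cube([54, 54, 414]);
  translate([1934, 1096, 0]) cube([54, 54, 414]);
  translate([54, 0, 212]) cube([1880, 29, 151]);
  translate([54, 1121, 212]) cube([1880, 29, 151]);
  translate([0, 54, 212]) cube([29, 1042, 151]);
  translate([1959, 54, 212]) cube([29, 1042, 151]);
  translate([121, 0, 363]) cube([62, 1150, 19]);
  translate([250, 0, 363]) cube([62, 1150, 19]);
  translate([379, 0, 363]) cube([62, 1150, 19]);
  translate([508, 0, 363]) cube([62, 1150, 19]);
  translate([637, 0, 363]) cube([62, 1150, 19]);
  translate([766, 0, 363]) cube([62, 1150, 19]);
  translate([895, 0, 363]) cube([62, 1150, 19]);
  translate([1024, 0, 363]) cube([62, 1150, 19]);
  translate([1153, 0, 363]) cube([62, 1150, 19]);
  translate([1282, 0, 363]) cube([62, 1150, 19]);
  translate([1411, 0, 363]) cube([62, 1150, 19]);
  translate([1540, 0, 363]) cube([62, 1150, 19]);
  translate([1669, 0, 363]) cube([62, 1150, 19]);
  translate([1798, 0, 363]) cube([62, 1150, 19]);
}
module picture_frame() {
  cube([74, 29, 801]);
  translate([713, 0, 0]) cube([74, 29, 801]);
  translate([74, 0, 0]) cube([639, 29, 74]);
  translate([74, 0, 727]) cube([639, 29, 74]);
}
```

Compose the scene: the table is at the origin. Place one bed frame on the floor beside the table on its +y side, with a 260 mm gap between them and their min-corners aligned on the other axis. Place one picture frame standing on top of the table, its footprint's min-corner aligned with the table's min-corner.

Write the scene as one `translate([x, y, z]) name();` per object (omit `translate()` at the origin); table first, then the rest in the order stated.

table();
translate([0, 867, 0]) bed_frame();
translate([0, 0, 715]) picture_frame();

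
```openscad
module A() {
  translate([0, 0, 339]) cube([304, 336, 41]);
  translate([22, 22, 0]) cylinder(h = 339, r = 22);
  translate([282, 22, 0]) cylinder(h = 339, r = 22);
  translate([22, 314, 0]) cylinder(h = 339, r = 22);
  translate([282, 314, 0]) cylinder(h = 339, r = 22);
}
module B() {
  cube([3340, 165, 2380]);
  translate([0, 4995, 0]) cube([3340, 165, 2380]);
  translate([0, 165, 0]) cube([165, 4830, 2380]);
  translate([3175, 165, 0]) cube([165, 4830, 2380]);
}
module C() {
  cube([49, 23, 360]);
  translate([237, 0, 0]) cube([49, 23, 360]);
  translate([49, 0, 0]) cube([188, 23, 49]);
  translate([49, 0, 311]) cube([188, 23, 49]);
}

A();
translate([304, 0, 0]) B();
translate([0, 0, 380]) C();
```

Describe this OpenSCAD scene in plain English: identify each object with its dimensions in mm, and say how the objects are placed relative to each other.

A is a simple wooden stool: a rectangular seat 304 mm (x) by 336 mm (y), 41 mm thick, top face at z = 380 mm, on four round legs, each 44 mm in diameter. The legs rest on z = 0, each leg's axis is inset half a diameter from the nearest pair of seat edges (so the leg's bounding box is flush with the corner).

B is the wall frame of a small rectangular building: four walls, each 2380 mm tall and 165 mm thick, enclosing a footprint 3340 mm (x) by 5160 mm (y) outside-to-outside, with no floor or roof. The front and back walls (the −y and +y sides) span the full width; the two side walls fit between them.

C is a picture frame with a 188×262 mm rectangular opening (x by z) and a uniform 49 mm border on every side. Frame depth is 23 mm along y. It is built from two vertical stiles running the full outside height and two horizontal rails spanning the gap between the stiles.

The house frame is against the stool's +x side, with their −y faces flush. The picture frame is on top of the stool.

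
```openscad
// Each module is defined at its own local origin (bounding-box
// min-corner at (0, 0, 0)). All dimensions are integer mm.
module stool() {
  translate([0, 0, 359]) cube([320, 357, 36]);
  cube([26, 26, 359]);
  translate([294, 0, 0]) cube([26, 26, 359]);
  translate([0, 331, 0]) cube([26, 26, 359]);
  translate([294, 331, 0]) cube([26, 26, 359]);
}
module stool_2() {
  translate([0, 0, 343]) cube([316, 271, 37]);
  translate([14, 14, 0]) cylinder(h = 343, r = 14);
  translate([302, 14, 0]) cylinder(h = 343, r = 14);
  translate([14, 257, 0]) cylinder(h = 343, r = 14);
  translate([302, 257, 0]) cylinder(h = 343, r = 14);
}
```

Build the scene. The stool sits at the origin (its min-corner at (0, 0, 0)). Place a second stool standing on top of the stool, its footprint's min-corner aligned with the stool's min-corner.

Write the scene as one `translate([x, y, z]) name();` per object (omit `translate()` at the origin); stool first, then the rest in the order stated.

stool();
translate([0, 0, 395]) stool_2();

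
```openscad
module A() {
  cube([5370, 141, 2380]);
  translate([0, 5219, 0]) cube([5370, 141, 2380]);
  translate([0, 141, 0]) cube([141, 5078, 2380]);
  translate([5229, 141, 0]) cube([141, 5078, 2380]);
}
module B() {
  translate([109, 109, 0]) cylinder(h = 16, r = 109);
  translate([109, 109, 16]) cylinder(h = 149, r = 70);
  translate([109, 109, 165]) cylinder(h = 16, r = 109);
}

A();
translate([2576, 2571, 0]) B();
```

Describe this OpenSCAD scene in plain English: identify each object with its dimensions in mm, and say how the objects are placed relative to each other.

A is a box-shaped house frame (walls only): outside footprint 5370×5360 mm, wall height 2380 mm, wall thickness 141 mm. The two y-facing walls run the full x-width; the two x-facing walls fit between the inner faces of the y-facing walls.

B is a spool: two coaxial disc flanges of radius 109 mm and thickness 16 mm, joined by a core cylinder of radius 70 mm and height 149 mm. The lower flange rests on z = 0 and the three cylinders share a vertical axis.

The spool sits inside the house frame, centred.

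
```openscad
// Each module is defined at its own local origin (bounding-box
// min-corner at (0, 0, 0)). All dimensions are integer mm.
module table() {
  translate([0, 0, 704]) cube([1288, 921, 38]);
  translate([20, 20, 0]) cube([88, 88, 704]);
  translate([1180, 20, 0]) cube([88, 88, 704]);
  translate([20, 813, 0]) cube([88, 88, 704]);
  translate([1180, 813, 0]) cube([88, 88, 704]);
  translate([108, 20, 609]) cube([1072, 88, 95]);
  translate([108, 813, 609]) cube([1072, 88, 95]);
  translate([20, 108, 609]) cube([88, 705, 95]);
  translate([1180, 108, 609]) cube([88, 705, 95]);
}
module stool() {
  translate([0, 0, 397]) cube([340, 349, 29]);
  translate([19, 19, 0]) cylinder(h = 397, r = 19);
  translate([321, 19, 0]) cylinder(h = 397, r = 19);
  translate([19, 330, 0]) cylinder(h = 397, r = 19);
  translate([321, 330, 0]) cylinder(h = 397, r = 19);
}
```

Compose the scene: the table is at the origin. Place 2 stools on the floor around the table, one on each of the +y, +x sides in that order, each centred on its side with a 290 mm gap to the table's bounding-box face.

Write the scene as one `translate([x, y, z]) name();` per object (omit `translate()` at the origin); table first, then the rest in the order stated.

table();
translate([474, 1211, 0]) stool();
translate([1578, 286, 0]) stool();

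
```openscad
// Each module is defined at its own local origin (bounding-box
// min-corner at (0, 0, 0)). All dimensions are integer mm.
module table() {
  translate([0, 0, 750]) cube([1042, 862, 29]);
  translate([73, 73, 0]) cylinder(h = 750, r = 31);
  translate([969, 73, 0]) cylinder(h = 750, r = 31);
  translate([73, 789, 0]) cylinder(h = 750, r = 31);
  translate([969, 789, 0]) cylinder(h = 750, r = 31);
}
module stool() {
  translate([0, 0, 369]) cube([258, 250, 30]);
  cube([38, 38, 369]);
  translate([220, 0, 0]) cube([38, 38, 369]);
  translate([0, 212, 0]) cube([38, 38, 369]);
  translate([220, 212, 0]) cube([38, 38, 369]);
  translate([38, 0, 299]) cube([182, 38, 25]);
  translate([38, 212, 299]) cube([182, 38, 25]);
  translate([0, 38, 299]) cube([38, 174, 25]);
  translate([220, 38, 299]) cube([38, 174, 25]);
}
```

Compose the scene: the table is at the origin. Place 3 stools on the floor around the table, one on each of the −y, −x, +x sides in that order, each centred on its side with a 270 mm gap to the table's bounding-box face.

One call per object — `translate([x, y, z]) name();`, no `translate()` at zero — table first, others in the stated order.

table();
translate([392, -520, 0]) stool();
translate([-528, 306, 0]) stool();
translate([1312, 306, 0]) stool();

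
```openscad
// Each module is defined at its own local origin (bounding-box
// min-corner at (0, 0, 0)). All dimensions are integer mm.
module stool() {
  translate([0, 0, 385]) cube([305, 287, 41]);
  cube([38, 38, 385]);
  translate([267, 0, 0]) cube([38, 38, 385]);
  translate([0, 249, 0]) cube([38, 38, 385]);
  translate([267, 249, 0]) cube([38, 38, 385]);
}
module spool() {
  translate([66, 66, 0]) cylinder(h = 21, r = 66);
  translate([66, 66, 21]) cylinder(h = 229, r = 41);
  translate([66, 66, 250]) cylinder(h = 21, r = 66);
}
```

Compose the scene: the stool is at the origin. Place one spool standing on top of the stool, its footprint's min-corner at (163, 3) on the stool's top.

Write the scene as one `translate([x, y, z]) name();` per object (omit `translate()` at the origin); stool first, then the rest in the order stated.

stool();
translate([163, 3, 426]) spool();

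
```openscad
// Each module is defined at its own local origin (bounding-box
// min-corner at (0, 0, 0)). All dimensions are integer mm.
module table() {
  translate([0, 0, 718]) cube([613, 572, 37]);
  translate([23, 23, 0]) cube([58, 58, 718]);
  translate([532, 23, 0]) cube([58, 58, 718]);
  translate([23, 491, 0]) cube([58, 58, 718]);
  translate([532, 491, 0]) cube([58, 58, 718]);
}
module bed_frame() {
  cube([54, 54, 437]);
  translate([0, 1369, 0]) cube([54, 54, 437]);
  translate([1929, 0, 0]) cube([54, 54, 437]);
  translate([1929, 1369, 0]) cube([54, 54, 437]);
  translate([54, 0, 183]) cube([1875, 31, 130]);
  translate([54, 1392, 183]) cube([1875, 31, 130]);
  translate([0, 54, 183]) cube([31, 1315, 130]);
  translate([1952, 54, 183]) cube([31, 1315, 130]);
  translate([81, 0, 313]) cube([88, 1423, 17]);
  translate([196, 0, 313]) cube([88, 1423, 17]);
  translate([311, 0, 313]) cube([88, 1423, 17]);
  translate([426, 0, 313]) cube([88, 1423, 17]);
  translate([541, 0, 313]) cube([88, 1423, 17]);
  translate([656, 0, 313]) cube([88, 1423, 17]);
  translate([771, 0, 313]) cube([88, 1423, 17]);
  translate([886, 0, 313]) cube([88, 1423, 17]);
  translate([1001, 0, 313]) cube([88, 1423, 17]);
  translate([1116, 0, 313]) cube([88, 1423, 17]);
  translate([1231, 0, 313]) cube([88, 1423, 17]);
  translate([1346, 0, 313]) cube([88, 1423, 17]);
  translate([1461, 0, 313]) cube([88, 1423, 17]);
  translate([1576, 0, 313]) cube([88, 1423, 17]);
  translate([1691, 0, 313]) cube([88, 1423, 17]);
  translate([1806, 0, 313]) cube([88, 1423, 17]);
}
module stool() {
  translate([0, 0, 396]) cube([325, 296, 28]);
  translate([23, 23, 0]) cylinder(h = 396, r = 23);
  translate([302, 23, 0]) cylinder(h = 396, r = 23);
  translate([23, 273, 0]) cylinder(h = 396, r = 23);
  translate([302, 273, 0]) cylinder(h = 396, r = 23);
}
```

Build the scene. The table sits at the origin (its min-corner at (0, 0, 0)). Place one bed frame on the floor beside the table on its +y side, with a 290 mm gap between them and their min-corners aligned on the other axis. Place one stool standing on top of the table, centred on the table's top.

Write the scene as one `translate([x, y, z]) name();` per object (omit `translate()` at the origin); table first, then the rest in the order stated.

table();
translate([0, 862, 0]) bed_frame();
translate([144, 138, 755]) stool();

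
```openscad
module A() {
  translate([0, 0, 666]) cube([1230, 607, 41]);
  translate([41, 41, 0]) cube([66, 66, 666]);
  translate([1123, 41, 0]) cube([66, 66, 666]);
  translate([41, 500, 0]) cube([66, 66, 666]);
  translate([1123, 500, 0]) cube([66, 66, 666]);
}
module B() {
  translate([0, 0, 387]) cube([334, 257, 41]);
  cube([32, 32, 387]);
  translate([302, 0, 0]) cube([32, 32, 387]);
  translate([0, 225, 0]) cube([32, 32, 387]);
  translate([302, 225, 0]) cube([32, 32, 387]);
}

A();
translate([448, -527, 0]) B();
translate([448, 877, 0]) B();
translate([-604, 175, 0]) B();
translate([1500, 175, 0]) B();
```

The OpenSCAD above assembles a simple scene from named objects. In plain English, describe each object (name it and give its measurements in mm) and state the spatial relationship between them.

A is a rectangular dining table. The top is 1230×607×41 mm with its upper surface at z = 707 mm. It stands on four 66×66 mm square legs, each inset 41 mm from the nearest pair of top edges, running from the floor to the underside of the top.

B is a simple wooden stool: a rectangular seat 334 mm (x) by 257 mm (y), 41 mm thick, top face at z = 428 mm, on four square legs, each 32×32 mm in cross-section. The legs rest on z = 0, each flush with a corner of the seat.

Four stools sit around the table at the −y, +y, −x, +x sides.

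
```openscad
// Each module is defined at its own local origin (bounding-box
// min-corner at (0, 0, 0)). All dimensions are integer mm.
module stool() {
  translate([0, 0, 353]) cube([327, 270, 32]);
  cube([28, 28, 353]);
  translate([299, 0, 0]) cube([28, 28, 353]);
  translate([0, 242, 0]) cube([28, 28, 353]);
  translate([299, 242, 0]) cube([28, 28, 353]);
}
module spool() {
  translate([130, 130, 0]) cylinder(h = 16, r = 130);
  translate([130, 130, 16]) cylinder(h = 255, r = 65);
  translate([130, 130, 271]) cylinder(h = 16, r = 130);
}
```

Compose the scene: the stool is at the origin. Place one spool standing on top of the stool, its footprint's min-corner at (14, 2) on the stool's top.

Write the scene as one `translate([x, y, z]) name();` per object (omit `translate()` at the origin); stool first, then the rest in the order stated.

stool();
translate([14, 2, 385]) spool();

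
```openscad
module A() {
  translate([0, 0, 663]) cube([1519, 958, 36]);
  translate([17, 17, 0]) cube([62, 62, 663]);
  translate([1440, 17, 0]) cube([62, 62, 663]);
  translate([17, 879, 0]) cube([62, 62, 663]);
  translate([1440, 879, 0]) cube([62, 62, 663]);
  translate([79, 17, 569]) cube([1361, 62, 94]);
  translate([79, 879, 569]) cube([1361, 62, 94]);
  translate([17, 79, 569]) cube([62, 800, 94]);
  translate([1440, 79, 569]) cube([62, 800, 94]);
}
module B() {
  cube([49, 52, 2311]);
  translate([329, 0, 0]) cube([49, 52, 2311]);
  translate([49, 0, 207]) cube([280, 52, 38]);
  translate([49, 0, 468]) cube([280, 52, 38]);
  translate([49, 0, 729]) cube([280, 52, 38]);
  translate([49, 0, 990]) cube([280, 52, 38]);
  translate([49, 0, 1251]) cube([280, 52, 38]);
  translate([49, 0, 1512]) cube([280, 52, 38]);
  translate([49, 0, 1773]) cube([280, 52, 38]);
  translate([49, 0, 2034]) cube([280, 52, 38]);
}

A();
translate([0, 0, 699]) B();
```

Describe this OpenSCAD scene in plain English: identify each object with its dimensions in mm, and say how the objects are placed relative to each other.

A is a rectangular dining table. The top is 1519×958×36 mm with its upper surface at z = 699 mm. It stands on four 62×62 mm square legs, each inset 17 mm from the nearest pair of top edges, running from the floor to the underside of the top. Four apron rails, 62 mm thick and 94 mm tall, run between adjacent legs with their top edges flush with the underside of the top and their outer faces flush with the legs' outer faces.

B is a wooden ladder with two side rails of 49×52 mm section and 2311 mm height, set 378 mm apart overall. Between them run 8 rectangular rungs (52 mm deep, 38 mm thick), front faces flush with the rails' −y face. The bottom of the first rung is 207 mm above the floor and each subsequent rung is 261 mm higher than the one below.

The ladder is on top of the table.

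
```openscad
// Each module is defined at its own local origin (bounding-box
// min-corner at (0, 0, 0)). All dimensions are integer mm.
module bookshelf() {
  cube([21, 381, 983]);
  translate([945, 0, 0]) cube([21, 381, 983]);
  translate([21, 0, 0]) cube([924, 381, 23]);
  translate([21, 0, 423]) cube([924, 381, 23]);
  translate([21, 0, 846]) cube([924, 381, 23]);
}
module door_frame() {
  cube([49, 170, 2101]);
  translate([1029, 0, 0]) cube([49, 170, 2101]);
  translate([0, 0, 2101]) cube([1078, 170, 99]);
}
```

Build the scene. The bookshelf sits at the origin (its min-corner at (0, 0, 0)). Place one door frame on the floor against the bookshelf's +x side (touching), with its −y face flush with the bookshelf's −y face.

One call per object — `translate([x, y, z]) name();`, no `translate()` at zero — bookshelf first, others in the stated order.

bookshelf();
translate([966, 0, 0]) door_frame();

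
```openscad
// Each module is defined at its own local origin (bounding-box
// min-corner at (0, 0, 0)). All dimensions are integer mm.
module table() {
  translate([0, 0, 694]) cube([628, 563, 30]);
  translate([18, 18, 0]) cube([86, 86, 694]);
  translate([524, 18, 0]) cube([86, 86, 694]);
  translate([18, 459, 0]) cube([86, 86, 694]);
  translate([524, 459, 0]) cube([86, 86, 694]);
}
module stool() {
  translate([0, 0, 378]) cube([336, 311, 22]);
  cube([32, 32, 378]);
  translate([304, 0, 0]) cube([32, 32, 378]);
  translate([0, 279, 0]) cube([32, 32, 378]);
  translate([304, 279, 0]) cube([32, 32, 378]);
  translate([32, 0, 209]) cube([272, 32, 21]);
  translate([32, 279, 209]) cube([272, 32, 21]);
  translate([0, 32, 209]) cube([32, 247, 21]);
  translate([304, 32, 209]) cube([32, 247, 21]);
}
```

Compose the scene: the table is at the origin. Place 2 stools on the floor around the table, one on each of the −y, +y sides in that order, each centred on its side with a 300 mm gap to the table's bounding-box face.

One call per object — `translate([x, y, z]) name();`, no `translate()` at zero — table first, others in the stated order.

table();
translate([146, -611, 0]) stool();
translate([146, 863, 0]) stool();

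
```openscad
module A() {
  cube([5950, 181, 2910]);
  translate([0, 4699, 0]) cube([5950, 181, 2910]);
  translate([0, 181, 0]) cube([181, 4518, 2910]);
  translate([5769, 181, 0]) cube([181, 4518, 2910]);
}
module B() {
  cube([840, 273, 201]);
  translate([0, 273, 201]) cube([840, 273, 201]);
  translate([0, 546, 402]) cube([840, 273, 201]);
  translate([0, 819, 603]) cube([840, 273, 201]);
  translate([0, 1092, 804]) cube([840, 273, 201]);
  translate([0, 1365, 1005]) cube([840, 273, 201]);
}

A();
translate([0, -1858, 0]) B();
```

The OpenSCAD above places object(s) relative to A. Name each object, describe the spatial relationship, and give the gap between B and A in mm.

A is a house frame. B is a staircase. The staircase is on the floor beside the house frame on its −y side. The gap between the staircase and the house frame is 220 mm.

The staircase's nearest face is 220 mm from the house frame's −y face.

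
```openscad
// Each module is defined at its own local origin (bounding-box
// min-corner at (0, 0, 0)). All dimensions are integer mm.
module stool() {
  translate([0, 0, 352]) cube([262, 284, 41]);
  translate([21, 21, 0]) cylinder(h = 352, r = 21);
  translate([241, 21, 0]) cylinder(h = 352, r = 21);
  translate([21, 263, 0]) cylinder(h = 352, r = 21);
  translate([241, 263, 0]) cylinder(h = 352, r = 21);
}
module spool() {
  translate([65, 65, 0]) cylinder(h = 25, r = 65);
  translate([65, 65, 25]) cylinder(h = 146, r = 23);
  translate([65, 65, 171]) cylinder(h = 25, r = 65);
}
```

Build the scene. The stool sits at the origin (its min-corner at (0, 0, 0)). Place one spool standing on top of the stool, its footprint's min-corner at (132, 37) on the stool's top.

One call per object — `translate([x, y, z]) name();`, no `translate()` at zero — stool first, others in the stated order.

stool();
translate([132, 37, 393]) spool();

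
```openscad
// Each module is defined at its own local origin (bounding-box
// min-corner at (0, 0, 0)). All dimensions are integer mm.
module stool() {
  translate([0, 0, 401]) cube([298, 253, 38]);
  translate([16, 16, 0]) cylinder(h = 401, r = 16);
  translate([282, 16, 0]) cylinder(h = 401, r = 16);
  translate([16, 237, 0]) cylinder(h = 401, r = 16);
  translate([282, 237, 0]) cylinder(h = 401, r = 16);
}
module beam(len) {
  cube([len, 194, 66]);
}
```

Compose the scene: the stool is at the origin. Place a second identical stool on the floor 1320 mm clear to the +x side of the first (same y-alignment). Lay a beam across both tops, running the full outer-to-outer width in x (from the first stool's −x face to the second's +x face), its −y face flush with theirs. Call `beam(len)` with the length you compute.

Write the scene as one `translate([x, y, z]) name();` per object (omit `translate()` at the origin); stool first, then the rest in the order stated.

stool();
translate([1618, 0, 0]) stool();
translate([0, 0, 439]) beam(1916);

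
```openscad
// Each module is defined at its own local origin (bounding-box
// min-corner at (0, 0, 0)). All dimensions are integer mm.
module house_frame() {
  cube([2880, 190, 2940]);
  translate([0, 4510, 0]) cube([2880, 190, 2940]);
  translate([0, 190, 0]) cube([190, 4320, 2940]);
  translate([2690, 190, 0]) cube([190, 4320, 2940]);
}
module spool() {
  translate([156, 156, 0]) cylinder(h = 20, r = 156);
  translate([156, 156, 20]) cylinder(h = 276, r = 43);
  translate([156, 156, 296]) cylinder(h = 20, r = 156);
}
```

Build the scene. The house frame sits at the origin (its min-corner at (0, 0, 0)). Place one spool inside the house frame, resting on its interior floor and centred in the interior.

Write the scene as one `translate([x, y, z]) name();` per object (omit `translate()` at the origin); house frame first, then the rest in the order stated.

house_frame();
translate([1284, 2194, 0]) spool();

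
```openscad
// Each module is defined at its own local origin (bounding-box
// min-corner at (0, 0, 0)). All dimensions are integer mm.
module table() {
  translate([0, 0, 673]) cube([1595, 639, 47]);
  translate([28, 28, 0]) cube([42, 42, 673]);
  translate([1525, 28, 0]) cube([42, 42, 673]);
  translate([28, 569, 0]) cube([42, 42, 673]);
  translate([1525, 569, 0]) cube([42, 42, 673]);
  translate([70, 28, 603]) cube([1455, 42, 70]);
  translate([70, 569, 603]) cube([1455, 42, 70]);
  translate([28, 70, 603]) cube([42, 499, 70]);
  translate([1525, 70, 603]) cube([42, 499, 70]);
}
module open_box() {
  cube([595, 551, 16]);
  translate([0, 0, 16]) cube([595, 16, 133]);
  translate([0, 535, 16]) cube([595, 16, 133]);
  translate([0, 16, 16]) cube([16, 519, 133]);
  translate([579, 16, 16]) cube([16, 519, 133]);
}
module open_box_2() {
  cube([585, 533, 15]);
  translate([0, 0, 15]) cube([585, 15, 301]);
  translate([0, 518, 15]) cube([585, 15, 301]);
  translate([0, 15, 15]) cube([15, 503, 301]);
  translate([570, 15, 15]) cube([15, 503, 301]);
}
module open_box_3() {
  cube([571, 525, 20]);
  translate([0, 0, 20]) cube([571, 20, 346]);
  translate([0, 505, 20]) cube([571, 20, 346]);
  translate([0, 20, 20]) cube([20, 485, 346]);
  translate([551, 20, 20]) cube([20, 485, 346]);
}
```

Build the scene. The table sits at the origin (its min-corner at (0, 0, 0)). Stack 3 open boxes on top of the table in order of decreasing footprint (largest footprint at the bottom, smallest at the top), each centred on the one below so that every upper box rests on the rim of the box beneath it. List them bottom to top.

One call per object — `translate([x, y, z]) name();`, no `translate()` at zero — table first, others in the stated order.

table();
translate([500, 44, 720]) open_box();
translate([505, 53, 869]) open_box_2();
translate([512, 57, 1185]) open_box_3();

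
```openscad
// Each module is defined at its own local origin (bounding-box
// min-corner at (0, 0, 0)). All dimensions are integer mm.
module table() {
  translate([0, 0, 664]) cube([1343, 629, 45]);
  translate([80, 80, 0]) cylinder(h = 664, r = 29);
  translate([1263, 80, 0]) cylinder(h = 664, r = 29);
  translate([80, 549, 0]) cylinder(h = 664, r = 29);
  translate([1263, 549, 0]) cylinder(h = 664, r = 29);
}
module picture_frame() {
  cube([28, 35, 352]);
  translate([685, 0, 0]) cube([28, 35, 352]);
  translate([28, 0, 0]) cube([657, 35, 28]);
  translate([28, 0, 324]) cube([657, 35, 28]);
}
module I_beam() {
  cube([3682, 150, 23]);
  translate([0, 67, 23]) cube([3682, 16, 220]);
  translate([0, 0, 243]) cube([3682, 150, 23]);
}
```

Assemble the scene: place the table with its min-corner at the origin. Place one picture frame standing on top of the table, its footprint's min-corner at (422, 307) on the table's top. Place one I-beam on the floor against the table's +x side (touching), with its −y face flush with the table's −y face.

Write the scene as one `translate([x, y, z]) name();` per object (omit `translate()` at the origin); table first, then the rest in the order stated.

table();
translate([422, 307, 709]) picture_frame();
translate([1343, 0, 0]) I_beam();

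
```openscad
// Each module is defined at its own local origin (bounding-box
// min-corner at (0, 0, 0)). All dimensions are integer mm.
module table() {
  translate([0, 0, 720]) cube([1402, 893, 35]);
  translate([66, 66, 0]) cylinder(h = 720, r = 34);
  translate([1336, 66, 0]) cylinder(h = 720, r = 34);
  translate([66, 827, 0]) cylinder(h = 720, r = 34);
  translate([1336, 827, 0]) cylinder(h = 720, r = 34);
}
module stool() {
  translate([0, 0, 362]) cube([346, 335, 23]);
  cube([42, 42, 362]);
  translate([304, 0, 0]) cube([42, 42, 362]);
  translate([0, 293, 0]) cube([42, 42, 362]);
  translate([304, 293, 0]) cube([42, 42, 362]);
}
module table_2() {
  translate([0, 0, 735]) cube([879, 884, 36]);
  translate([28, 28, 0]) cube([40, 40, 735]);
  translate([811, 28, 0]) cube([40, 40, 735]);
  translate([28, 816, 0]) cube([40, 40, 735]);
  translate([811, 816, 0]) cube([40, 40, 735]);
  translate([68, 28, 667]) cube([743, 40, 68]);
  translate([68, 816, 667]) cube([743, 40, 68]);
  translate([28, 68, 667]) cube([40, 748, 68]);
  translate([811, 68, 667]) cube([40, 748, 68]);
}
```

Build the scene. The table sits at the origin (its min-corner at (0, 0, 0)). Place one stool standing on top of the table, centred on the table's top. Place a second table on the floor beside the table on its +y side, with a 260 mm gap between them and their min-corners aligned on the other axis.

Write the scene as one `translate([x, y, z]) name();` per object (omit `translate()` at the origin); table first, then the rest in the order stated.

table();
translate([528, 279, 755]) stool();
translate([0, 1153, 0]) table_2();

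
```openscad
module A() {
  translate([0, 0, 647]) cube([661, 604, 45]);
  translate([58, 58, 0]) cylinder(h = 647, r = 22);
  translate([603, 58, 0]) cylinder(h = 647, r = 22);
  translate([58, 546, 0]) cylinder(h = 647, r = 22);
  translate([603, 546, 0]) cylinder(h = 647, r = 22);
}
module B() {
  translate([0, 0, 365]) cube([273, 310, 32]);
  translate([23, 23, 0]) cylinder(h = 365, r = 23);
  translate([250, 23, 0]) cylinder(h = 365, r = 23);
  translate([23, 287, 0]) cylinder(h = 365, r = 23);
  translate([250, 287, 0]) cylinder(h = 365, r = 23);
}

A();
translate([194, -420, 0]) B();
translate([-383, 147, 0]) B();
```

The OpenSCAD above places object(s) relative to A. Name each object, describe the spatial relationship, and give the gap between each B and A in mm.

Each stool's nearest face is 110 mm from the table's bounding box.

A is a table. B is a stool. Two stools sit around the table at the −y, −x sides. The gap between each stool and the table is 110 mm.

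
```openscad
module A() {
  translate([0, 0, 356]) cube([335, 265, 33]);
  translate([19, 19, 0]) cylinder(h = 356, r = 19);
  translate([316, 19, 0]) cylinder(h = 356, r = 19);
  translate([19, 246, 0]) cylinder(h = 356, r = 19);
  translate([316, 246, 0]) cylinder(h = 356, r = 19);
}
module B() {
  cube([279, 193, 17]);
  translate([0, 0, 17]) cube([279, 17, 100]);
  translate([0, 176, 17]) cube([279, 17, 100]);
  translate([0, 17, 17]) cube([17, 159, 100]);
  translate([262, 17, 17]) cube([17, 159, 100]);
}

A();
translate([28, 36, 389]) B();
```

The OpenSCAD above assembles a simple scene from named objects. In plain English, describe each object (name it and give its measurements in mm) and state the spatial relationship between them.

A is a four-legged stool. The seat is a 335×265×33 mm slab whose top surface is at z = 389 mm; four round legs, each 38 mm in diameter, run from the floor (z = 0) to the underside of the seat, each leg's axis is inset half a diameter from the nearest pair of seat edges (so the leg's bounding box is flush with the corner).

B is an open-topped rectangular box: outside dimensions 279×193×117 mm, with a uniform wall and base thickness of 17 mm. The base is a full 279×193 slab on the floor; four walls sit on top of the base. The front and back walls (the −y and +y sides) span the full width; the two side walls fit between them.

The open box is on top of the stool, centred.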